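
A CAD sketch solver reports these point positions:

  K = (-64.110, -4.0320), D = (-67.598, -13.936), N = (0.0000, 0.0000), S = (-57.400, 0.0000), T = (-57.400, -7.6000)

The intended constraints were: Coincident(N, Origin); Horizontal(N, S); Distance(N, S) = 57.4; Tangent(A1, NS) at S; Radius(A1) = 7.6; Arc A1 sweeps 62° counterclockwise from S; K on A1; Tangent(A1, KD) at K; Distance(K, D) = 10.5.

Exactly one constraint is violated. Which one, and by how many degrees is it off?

Tangent(A1, KD) at K — off by 8.60°.

N = (0.00, 0.00) ✓; N.y = 0.00, S.y = 0.00 ✓; |NS| = 57.40 ✓; ∠(TS, SN) = 90.00° ✓; |TS| = 7.600 ✓; bearing(T→K) − bearing(T→S) = 62.00° ✓; |TK| = 7.600 ✓; ∠(TK, KD) = 81.40° ✗; |KD| = 10.50 ✓.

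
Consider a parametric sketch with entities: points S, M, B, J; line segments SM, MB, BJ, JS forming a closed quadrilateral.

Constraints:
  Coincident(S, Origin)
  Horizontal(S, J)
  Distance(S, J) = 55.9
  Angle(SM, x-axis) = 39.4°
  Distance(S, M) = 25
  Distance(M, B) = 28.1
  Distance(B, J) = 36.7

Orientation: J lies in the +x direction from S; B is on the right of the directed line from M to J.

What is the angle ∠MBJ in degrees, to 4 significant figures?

74.64°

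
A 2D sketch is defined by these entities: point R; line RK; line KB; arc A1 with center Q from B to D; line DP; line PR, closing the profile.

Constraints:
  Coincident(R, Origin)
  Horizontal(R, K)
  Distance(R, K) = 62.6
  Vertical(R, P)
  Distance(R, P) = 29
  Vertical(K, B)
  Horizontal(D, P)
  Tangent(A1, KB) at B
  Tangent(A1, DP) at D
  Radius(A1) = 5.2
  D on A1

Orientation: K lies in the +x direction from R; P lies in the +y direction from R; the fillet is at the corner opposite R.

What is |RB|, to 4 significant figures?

66.97

The virtual corner opposite R is at (62.60, 29.00). Tangency of A1 to KB means the radius QB is perpendicular to KB and the tangent condition forces QD to be normal to DP, with radius 5.2, so the center Q sits 5.2 in from both sides at Q = (57.40, 23.80). That places the tangent points at B = (62.60, 23.80) on KB and D = (57.40, 29.00) on DP. Then |RB| = |B − R| = 66.97.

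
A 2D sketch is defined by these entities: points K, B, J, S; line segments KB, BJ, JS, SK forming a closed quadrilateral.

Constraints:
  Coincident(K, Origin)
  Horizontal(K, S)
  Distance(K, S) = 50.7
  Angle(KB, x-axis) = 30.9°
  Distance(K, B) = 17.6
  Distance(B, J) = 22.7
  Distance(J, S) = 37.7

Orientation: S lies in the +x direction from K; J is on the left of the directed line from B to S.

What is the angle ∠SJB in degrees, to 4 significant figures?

69.92°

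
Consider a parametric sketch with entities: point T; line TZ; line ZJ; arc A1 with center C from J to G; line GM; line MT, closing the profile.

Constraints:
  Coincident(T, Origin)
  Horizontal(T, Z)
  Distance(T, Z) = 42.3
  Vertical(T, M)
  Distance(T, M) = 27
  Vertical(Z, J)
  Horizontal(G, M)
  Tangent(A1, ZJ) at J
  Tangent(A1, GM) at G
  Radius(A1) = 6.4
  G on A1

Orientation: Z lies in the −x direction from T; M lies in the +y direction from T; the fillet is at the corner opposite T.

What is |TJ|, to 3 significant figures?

47.0

The virtual corner opposite T is at (-42.3, 27.0). Tangency of A1 to ZJ means the radius CJ is perpendicular to ZJ and since A1 is tangent to GM there, CG ⟂ GM, with radius 6.4, so the center C sits 6.4 in from both sides at C = (-35.9, 20.6). That places the tangent points at J = (-42.3, 20.6) on ZJ and G = (-35.9, 27.0) on GM. Then |TJ| = |J − T| = 47.0.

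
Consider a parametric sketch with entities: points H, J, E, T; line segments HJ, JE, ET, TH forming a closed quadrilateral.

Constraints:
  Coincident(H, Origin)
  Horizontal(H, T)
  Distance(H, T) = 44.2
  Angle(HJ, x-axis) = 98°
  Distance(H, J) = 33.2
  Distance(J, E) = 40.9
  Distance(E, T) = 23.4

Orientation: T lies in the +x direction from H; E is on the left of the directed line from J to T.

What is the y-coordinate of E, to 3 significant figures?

21.3

Checks: |JE| = 40.90 ✓; |ET| = 23.40 ✓.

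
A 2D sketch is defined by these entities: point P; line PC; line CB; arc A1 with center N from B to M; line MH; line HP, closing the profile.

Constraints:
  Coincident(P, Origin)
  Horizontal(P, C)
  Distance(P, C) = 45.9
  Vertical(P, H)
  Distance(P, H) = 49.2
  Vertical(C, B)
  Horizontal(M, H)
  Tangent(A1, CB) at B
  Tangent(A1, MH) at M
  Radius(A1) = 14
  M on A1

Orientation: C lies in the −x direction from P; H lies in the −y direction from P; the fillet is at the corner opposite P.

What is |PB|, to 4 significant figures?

57.84

The virtual corner opposite P is at (-45.90, -49.20). A1 meets CB tangentially, so NB is at right angles to CB and tangency of A1 to MH means the radius NM is perpendicular to MH, with radius 14.0, so the center N sits 14.0 in from both sides at N = (-31.90, -35.20). That places the tangent points at B = (-45.90, -35.20) on CB and M = (-31.90, -49.20) on MH. Then |PB| = |B − P| = 57.84.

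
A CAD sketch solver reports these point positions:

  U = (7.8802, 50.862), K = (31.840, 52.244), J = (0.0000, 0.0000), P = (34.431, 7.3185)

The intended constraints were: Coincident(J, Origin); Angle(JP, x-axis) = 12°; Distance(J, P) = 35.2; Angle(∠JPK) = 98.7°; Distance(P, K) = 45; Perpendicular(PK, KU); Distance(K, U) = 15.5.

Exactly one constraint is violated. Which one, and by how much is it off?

Distance(K, U) = 15.5 — off by 8.50.

J = (0.00, 0.00) ✓; JP at 12.00° ✓; |JP| = 35.20 ✓; ∠JPK = 98.70° ✓; |PK| = 45.00 ✓; ∠(PK, KU) = 90.00° ✓; |KU| = 24.00 ✗.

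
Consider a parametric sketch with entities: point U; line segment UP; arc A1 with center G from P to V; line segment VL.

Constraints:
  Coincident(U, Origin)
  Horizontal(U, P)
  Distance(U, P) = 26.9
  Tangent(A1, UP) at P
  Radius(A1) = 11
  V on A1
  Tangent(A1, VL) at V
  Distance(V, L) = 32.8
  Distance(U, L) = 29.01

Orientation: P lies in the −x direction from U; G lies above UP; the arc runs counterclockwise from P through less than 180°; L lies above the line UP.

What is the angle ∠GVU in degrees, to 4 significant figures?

151.5°

Checks: |GV| = 11.00 ✓; ∠(GV, VL) = 90.00° ✓; |VL| = 32.80 ✓; |UL| = 29.01 ✓.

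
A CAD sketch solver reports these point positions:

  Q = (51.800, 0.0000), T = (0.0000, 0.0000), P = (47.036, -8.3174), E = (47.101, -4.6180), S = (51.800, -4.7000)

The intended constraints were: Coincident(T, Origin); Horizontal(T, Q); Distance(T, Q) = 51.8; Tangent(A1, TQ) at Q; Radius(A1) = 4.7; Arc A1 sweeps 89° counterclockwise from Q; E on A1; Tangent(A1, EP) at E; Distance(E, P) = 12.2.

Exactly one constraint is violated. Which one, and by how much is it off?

Distance(E, P) = 12.2 — off by 8.50.

T = (0.00, 0.00) ✓; T.y = 0.00, Q.y = 0.00 ✓; |TQ| = 51.80 ✓; ∠(SQ, QT) = 90.00° ✓; |SQ| = 4.700 ✓; bearing(S→E) − bearing(S→Q) = 89.00° ✓; |SE| = 4.700 ✓; ∠(SE, EP) = 90.01° ✓; |EP| = 3.700 ✗.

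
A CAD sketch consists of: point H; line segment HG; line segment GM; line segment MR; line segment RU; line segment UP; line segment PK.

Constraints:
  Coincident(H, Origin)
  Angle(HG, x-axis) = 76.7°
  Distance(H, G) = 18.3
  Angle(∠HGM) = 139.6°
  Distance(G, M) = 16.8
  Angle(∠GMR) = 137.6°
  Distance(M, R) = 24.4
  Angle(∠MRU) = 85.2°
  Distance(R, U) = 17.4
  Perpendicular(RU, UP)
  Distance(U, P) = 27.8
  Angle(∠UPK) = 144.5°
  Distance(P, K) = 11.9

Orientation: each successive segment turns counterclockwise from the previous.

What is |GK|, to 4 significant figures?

4.259

H is at the origin; HG runs at 76.7° with length 18.3, so G = (4.210, 17.81). ∠HGM = 139.6° gives GM at 117.1° from the x-axis; with |GM| = 16.8, M = (-3.443, 32.76). ∠GMR = 137.6° gives MR at 159.5° from the x-axis; with |MR| = 24.4, R = (-26.30, 41.31). ∠MRU = 85.2° gives RU at -105.7° from the x-axis; with |RU| = 17.4, U = (-31.01, 24.56). RU is perpendicular to UP, so UP runs at -15.70°; with |UP| = 27.8, P = (-4.244, 17.04). ∠UPK = 144.5° gives PK at 19.80° from the x-axis; with |PK| = 11.9, K = (6.953, 21.07). Then |GK| = |K − G| = 4.259.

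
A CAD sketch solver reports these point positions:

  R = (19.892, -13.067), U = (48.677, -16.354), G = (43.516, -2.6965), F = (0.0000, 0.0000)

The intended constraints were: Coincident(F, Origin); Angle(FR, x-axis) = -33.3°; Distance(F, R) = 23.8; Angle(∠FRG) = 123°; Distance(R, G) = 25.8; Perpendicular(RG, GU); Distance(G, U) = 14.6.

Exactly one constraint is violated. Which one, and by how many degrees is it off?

Perpendicular(RG, GU) — off by 3.00°.

F = (0.00, 0.00) ✓; FR at -33.30° ✓; |FR| = 23.80 ✓; ∠FRG = 123.0° ✓; |RG| = 25.80 ✓; ∠(RG, GU) = 93.00° ✗; |GU| = 14.60 ✓.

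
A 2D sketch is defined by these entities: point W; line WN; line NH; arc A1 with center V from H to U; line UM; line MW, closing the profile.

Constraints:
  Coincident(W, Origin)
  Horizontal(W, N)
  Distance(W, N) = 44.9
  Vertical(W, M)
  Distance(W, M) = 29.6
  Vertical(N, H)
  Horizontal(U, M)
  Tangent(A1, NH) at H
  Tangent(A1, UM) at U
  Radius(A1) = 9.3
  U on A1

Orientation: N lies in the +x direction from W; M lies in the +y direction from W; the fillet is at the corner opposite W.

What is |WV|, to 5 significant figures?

40.981

WM is vertical with |WM| = 29.6 and M on the +y side, so M = (0.0000, 29.600). The virtual corner opposite W is at (44.900, 29.600). Tangency of A1 to NH means the radius VH is perpendicular to NH and the tangent condition forces VU to be normal to UM, with radius 9.3, so the center V sits 9.3 in from both sides at V = (35.600, 20.300). Then |WV| = |V − W| = 40.981.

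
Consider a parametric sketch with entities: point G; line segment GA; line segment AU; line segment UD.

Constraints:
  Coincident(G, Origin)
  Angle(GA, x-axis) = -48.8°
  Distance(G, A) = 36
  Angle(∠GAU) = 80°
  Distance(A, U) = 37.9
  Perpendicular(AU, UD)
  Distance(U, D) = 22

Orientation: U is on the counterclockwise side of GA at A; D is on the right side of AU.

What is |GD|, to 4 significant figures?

65.59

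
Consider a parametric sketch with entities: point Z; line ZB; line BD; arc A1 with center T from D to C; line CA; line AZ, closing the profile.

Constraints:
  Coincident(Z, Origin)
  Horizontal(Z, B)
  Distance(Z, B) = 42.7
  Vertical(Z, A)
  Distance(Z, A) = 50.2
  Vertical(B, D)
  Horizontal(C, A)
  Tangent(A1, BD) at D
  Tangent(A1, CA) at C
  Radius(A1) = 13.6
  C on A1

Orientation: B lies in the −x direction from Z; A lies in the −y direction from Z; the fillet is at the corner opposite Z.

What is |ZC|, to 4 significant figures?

58.02

Z is at the origin; Z and B share the same y with |ZB| = 42.7 and B on the −x side, so B = (-42.70, 0.000). ZA is vertical with |ZA| = 50.2 and A on the −y side, so A = (0.000, -50.20). The virtual corner opposite Z is at (-42.70, -50.20). A1 meets BD tangentially, so TD is at right angles to BD and A1 meets CA tangentially, so TC is at right angles to CA, with radius 13.6, so the center T sits 13.6 in from both sides at T = (-29.10, -36.60). That places the tangent points at D = (-42.70, -36.60) on BD and C = (-29.10, -50.20) on CA. Then |ZC| = |C − Z| = 58.02.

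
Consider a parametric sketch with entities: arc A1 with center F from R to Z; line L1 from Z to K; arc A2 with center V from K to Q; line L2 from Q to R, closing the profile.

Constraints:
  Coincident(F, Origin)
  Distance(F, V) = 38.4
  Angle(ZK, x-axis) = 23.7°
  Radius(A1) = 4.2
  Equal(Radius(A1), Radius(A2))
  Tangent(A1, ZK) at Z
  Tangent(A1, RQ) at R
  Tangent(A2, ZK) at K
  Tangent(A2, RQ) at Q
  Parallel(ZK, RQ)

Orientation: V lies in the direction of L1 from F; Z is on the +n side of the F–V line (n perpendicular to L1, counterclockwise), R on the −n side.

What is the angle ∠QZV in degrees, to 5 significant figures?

6.0972°

Tangency of A1 to both parallel lines with radius 4.2 puts Z and R at F ± 4.2·n: Z = (-1.6882, 3.8458), R = (1.6882, -3.8458). Equal radii place K and Q the same way about V: K = V + 4.2·n = (33.473, 19.281), Q = V − 4.2·n = (36.850, 11.589). Then cos ∠QZV = ZQ·ZV / (|ZQ||ZV|), giving 6.0972°.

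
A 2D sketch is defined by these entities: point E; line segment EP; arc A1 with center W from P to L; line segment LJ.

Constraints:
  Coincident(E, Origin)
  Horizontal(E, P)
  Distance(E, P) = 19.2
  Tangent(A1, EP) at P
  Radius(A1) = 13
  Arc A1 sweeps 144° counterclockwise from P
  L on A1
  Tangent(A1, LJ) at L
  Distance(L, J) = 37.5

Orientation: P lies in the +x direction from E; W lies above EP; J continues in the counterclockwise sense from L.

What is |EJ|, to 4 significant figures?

45.69

On A1, P sits at bearing -90° from W; a 144° counterclockwise sweep puts L at bearing 54°, so L = W + 13.0·(cos 54°, sin 54°) = (26.84, 23.52). Tangency of A1 to LJ means the radius WL is perpendicular to LJ, so LJ runs along (−sin 54°, cos 54°); with |LJ| = 37.5, J = (-3.497, 45.56). Then |EJ| = |J − E| = 45.69.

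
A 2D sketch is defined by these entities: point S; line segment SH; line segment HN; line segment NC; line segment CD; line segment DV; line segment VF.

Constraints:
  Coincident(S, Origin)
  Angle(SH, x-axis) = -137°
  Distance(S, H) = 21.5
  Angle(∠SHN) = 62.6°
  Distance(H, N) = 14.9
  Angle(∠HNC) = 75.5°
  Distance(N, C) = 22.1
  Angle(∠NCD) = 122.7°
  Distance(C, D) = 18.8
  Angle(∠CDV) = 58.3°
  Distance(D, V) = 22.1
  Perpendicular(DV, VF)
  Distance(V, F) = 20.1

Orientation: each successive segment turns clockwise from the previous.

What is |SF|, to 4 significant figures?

10.68

S is at the origin; SH runs at -137.0° with length 21.5, so H = (-15.72, -14.66). ∠SHN = 62.6° gives HN at 105.6° from the x-axis; with |HN| = 14.9, N = (-19.73, -0.3118). ∠HNC = 75.5° gives NC at 1.100° from the x-axis; with |NC| = 22.1, C = (2.365, 0.1124). ∠NCD = 122.7° gives CD at -56.20° from the x-axis; with |CD| = 18.8, D = (12.82, -15.51). ∠CDV = 58.3° gives DV at -177.9° from the x-axis; with |DV| = 22.1, V = (-9.262, -16.32). The perpendicularity gives VF at right angles to DV, so VF runs at 92.10°; with |VF| = 20.1, F = (-9.998, 3.767). Then |SF| = |F − S| = 10.68.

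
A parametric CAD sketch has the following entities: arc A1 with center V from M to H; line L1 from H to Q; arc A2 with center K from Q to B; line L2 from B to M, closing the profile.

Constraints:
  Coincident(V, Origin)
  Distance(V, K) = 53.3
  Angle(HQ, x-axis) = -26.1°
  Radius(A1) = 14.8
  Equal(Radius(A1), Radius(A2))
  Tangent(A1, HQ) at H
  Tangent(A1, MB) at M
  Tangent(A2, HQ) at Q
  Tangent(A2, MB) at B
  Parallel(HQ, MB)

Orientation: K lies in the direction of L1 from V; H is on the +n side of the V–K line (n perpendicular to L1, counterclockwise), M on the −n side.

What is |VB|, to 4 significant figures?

55.32

The slot axis is L1's direction at -26.1°, so u = (cos -26.1°, sin -26.1°) = (0.8980, -0.4399) and n = (−sin -26.1°, cos -26.1°) = (0.4399, 0.8980). V is at the origin and K lies 53.3 along u from V, so K = 53.3·u = (47.86, -23.45). Tangency of A1 to both parallel lines with radius 14.8 puts H and M at V ± 14.8·n: H = (6.511, 13.29), M = (-6.511, -13.29). Equal radii place Q and B the same way about K: Q = K + 14.8·n = (54.38, -10.16), B = K − 14.8·n = (41.35, -36.74). Then |VB| = |B − V| = 55.32.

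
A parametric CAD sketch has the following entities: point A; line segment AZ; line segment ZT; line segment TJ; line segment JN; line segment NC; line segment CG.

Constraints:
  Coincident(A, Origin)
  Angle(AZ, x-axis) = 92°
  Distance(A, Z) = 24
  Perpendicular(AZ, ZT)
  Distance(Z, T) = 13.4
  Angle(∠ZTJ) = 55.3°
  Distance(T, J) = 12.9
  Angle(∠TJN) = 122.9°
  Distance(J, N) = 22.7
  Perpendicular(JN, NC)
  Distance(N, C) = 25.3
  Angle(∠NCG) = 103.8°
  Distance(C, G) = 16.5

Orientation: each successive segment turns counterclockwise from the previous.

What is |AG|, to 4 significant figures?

42.83

A is at the origin; AZ runs at 92.0° with length 24.0, so Z = (-0.8376, 23.99). AZ ⟂ ZT, so ZT runs at -178.0°; with |ZT| = 13.4, T = (-14.23, 23.52). ∠ZTJ = 55.3° gives TJ at -53.30° from the x-axis; with |TJ| = 12.9, J = (-6.520, 13.17). ∠TJN = 122.9° gives JN at 3.800° from the x-axis; with |JN| = 22.7, N = (16.13, 14.68). JN is perpendicular to NC, so NC runs at 93.80°; with |NC| = 25.3, C = (14.45, 39.92). ∠NCG = 103.8° gives CG at 170.0° from the x-axis; with |CG| = 16.5, G = (-1.796, 42.79). Then |AG| = |G − A| = 42.83.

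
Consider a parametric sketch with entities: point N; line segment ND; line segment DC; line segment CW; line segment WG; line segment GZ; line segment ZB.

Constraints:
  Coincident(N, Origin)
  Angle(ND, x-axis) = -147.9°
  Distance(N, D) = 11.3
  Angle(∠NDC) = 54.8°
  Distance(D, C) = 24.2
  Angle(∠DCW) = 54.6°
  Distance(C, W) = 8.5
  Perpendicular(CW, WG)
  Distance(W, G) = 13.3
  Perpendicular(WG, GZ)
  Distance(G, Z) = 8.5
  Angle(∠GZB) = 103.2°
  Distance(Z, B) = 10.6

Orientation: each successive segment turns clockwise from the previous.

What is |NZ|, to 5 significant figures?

18.269

N is at the origin; ND runs at -147.9° with length 11.3, so D = (-9.5725, -6.0048). ∠NDC = 54.8° gives DC at 86.900° from the x-axis; with |DC| = 24.2, C = (-8.2638, 18.160). ∠DCW = 54.6° gives CW at -38.500° from the x-axis; with |CW| = 8.5, W = (-1.6116, 12.868). CW is perpendicular to WG, so WG runs at -128.50°; with |WG| = 13.3, G = (-9.8910, 2.4597). WG is perpendicular to GZ, so GZ runs at 141.50°; with |GZ| = 8.5, Z = (-16.543, 7.7511). Then |NZ| = |Z − N| = 18.269.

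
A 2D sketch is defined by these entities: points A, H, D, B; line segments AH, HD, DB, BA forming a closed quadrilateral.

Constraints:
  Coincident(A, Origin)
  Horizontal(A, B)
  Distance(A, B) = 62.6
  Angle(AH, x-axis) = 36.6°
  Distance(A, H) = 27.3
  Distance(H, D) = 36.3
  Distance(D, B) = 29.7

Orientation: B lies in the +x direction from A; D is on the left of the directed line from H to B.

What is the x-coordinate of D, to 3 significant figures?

55.9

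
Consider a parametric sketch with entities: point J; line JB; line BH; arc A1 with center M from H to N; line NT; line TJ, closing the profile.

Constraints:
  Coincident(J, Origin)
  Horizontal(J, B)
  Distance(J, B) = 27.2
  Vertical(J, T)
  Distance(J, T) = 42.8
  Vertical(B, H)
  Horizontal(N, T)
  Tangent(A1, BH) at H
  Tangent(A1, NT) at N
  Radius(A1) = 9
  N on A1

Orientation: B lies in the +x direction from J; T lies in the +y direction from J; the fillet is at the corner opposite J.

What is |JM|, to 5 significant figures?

38.389

J is at the origin; JB is horizontal with |JB| = 27.2 and B on the +x side, so B = (27.200, 0.0000). J and T share the same x with |JT| = 42.8 and T on the +y side, so T = (0.0000, 42.800). The virtual corner opposite J is at (27.200, 42.800). The tangent condition forces MH to be normal to BH and the tangent condition forces MN to be normal to NT, with radius 9.0, so the center M sits 9.0 in from both sides at M = (18.200, 33.800). Then |JM| = |M − J| = 38.389.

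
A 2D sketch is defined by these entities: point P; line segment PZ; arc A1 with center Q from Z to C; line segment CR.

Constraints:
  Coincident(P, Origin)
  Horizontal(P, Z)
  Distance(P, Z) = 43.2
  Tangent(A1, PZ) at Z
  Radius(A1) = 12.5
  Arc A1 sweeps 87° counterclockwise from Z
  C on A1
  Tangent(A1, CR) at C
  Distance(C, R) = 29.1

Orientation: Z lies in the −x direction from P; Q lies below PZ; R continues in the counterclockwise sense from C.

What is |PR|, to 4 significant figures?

70.33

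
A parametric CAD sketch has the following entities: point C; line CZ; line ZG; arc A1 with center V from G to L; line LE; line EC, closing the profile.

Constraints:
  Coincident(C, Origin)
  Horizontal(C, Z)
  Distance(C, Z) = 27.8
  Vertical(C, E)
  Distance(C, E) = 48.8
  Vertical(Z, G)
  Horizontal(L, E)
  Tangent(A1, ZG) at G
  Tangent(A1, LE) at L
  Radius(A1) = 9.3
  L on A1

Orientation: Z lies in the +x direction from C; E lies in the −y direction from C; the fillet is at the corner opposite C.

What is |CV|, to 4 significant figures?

43.62

C is at the origin; CZ is horizontal with |CZ| = 27.8 and Z on the +x side, so Z = (27.80, 0.000). C and E share the same x with |CE| = 48.8 and E on the −y side, so E = (0.000, -48.80). The virtual corner opposite C is at (27.80, -48.80). Tangency of A1 to ZG means the radius VG is perpendicular to ZG and since A1 is tangent to LE there, VL ⟂ LE, with radius 9.3, so the center V sits 9.3 in from both sides at V = (18.50, -39.50). Then |CV| = |V − C| = 43.62.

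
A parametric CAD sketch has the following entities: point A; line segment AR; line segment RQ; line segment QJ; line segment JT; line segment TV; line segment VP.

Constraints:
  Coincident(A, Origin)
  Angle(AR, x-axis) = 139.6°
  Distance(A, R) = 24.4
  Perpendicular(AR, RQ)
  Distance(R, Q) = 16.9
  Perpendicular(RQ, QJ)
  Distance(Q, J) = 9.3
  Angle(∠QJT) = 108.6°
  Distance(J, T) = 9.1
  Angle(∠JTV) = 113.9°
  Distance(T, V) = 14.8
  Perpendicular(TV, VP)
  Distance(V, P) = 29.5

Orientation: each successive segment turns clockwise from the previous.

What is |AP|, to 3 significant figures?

47.5

∠JTV = 113.9° gives TV at -178° from the x-axis; with |TV| = 14.8, V = (-18.7, 13.7). TV ⟂ VP, so VP runs at 92.1°; with |VP| = 29.5, P = (-19.8, 43.1). Then |AP| = |P − A| = 47.5.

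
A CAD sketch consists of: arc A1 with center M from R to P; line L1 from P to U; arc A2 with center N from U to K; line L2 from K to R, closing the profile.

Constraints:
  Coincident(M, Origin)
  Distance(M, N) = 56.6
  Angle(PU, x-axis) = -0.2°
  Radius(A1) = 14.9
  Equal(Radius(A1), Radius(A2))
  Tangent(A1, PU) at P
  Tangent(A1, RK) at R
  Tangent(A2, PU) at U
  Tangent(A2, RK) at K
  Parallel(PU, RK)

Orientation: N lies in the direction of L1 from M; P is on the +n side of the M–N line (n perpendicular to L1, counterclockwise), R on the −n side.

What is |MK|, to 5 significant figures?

58.528

Tangency of A1 to both parallel lines with radius 14.9 puts P and R at M ± 14.9·n: P = (0.052011, 14.900), R = (-0.052011, -14.900). Equal radii place U and K the same way about N: U = N + 14.9·n = (56.652, 14.702), K = N − 14.9·n = (56.548, -15.097). Then |MK| = |K − M| = 58.528.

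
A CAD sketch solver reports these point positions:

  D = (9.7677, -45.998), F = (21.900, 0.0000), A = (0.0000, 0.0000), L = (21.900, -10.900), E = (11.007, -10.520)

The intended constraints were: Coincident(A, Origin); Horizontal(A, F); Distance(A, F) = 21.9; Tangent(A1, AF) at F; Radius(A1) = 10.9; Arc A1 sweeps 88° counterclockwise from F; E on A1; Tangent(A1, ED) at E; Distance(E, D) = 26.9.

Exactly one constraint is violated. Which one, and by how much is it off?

Distance(E, D) = 26.9 — off by 8.60.

A = (0.00, 0.00) ✓; A.y = 0.00, F.y = 0.00 ✓; |AF| = 21.90 ✓; ∠(LF, FA) = 90.00° ✓; |LF| = 10.90 ✓; bearing(L→E) − bearing(L→F) = 88.00° ✓; |LE| = 10.90 ✓; ∠(LE, ED) = 90.00° ✓; |ED| = 35.50 ✗.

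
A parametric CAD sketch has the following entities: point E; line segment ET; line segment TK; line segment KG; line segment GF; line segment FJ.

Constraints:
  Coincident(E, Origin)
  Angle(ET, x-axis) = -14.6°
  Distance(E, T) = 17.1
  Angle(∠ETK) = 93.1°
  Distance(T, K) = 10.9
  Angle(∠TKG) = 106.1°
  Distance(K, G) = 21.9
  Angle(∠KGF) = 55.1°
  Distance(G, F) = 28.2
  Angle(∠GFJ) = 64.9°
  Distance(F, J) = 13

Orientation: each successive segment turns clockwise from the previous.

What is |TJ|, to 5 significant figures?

2.6812

E is at the origin; ET runs at -14.6° with length 17.1, so T = (16.548, -4.3104). ∠ETK = 93.1° gives TK at -101.50° from the x-axis; with |TK| = 10.9, K = (14.375, -14.992). ∠TKG = 106.1° gives KG at -175.40° from the x-axis; with |KG| = 21.9, G = (-7.4547, -16.748). ∠KGF = 55.1° gives GF at 59.700° from the x-axis; with |GF| = 28.2, F = (6.7729, 7.5998). ∠GFJ = 64.9° gives FJ at -55.400° from the x-axis; with |FJ| = 13.0, J = (14.155, -3.1009). Then |TJ| = |J − T| = 2.6812.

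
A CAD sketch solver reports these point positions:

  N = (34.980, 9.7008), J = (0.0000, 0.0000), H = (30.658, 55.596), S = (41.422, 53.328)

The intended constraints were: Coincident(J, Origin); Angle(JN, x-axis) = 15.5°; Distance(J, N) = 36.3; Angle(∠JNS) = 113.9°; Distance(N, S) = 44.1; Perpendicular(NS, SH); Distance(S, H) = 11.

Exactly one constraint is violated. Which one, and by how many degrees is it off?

Perpendicular(NS, SH) — off by 3.50°.

J = (0.00, 0.00) ✓; JN at 15.50° ✓; |JN| = 36.30 ✓; ∠JNS = 113.9° ✓; |NS| = 44.10 ✓; ∠(NS, SH) = 86.50° ✗; |SH| = 11.00 ✓.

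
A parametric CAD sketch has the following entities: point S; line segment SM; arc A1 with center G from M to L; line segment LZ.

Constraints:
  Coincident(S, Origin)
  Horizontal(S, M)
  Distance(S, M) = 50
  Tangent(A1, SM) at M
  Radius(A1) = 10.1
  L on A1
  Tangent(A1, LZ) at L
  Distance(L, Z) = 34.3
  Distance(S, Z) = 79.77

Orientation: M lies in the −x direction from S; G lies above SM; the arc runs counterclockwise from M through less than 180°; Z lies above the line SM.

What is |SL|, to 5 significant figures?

46.668

S is at the origin; SM is horizontal with |SM| = 50.0 and M on the −x side, so M = (-50.000, 0.0000). The tangent condition forces GM to be normal to SM, so G = M + (0, 10.1) = (-50.000, 10.100). Since GL ⟂ LZ (tangency), |GZ| = √(10.1² + 34.3²) = 35.756 regardless of where L sits on A1. So Z lies on both circle(S, 79.77) and circle(G, 35.756); the above-SM intersection is Z = (-68.667, 40.597). L is the foot of the tangent from Z: L = (-43.226, 17.591).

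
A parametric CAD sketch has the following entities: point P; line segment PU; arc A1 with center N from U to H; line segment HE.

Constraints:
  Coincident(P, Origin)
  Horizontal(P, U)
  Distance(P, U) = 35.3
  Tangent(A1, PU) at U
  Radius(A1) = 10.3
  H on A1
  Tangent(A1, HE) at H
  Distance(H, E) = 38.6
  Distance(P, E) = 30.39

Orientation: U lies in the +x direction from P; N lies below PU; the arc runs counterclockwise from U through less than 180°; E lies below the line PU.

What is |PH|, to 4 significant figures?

28.17

Checks: P.y = 0.00, U.y = 0.00 ✓; |NH| = 10.30 ✓; ∠(NH, HE) = 90.00° ✓; |HE| = 38.60 ✓; |PE| = 30.39 ✓.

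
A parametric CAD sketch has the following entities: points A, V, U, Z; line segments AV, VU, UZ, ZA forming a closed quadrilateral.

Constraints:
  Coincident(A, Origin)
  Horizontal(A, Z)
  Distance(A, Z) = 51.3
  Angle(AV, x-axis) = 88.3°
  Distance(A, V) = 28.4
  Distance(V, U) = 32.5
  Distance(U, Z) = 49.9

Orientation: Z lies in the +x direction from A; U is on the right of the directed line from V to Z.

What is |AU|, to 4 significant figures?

4.394

A is at the origin; A and Z share the same y with |AZ| = 51.3 and Z in +x, so Z = (51.3, 0). AV runs at 88.3° with |AV| = 28.4, so V = (0.8425, 28.39). U is determined by |VU| = 32.5 and |UZ| = 49.9 together: it lies at the intersection of circle(V, 32.5) and circle(Z, 49.9). With |VZ| = 57.89, the foot of the radical line on VZ is 16.56 from V and the perpendicular offset is √(32.5² − 16.56²) = 27.96. Taking the right-of-VZ solution: U = (1.569, -4.104).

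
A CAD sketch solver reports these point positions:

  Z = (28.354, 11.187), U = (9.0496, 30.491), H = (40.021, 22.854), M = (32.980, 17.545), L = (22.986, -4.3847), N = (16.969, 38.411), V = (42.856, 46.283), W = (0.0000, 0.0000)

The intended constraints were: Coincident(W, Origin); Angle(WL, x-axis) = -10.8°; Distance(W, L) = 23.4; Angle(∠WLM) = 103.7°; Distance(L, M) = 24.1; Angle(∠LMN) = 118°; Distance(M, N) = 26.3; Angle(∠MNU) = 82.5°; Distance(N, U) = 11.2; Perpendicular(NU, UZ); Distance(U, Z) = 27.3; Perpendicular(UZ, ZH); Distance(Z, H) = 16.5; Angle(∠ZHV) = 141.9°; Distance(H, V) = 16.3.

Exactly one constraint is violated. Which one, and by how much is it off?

Distance(H, V) = 16.3 — off by 7.30.

W = (0.00, 0.00) ✓; WL at -10.80° ✓; |WL| = 23.40 ✓; ∠WLM = 103.7° ✓; |LM| = 24.10 ✓; ∠LMN = 118.0° ✓; |MN| = 26.30 ✓; ∠MNU = 82.50° ✓; |NU| = 11.20 ✓; ∠(NU, UZ) = 90.00° ✓; |UZ| = 27.30 ✓; ∠(UZ, ZH) = 90.00° ✓; |ZH| = 16.50 ✓; ∠ZHV = 141.9° ✓; |HV| = 23.60 ✗.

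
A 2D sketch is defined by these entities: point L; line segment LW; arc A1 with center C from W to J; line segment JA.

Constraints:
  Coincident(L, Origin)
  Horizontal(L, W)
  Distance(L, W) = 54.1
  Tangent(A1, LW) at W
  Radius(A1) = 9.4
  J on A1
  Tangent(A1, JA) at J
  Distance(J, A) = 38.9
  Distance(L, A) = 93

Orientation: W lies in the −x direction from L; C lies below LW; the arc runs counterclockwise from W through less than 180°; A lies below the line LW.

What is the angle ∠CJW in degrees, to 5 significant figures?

66.558°

L is at the origin; L and W share the same y with |LW| = 54.1 and W on the −x side, so W = (-54.100, 0.0000). Tangency of A1 to LW means the radius CW is perpendicular to LW, so C = W + (0, -9.4) = (-54.100, -9.4000). Since CJ ⟂ JA (tangency), |CA| = √(9.4² + 38.9²) = 40.020 regardless of where J sits on A1. So A lies on both circle(L, 93.0) and circle(C, 40.020); the below-LW intersection is A = (-87.549, -31.371). J is the foot of the tangent from A: J = (-60.962, -2.9752).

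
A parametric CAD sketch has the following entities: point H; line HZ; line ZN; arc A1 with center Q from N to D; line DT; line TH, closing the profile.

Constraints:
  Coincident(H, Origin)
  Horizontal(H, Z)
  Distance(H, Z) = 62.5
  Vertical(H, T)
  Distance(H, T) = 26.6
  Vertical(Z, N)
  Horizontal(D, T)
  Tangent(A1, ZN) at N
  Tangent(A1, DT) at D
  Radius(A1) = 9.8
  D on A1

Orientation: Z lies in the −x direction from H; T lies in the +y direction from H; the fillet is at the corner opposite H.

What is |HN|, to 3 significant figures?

64.7

The virtual corner opposite H is at (-62.5, 26.6). A1 meets ZN tangentially, so QN is at right angles to ZN and the tangent condition forces QD to be normal to DT, with radius 9.8, so the center Q sits 9.8 in from both sides at Q = (-52.7, 16.8). That places the tangent points at N = (-62.5, 16.8) on ZN and D = (-52.7, 26.6) on DT. Then |HN| = |N − H| = 64.7.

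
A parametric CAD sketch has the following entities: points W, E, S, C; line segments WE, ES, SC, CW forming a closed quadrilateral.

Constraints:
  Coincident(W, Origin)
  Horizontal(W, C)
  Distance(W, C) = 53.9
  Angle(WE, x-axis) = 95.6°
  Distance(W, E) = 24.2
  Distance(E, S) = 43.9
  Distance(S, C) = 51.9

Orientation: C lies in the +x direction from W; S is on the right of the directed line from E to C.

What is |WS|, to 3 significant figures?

19.9

Checks: |ES| = 43.90 ✓; |SC| = 51.90 ✓.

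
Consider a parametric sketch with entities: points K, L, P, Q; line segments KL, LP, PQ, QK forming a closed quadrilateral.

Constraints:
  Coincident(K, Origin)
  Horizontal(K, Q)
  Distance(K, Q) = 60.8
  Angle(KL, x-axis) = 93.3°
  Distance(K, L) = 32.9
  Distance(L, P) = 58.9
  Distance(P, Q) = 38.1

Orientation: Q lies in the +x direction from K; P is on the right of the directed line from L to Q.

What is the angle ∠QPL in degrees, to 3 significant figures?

91.1°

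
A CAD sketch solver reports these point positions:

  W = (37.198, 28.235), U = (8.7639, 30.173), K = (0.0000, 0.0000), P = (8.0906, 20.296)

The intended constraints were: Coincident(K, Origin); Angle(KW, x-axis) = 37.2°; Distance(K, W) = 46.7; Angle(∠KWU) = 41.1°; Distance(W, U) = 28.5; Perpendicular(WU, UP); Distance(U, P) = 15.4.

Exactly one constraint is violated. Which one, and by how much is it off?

Distance(U, P) = 15.4 — off by 5.50.

K = (0.00, 0.00) ✓; KW at 37.20° ✓; |KW| = 46.70 ✓; ∠KWU = 41.10° ✓; |WU| = 28.50 ✓; ∠(WU, UP) = 90.00° ✓; |UP| = 9.900 ✗.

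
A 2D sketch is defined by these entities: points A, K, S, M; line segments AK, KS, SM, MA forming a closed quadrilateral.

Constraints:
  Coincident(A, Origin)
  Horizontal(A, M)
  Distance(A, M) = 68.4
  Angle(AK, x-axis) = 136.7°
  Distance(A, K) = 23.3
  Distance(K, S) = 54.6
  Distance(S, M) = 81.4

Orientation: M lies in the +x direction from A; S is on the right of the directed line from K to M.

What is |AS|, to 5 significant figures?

37.299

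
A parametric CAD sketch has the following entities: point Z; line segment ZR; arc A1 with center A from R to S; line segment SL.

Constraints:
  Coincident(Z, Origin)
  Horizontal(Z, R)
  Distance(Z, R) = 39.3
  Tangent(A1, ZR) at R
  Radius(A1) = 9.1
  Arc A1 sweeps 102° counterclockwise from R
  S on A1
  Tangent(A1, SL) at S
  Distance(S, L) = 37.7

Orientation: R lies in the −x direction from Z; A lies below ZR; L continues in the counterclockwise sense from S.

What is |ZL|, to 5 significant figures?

62.614

Z is at the origin; Z and R share the same y with |ZR| = 39.3 and R on the −x side, so R = (-39.300, 0.0000). A1 meets ZR tangentially, so AR is at right angles to ZR, so A = R + (0, -9.1) = (-39.300, -9.1000). On A1, R sits at bearing 90° from A; a 102° counterclockwise sweep puts S at bearing 192°, so S = A + 9.1·(cos 192°, sin 192°) = (-48.201, -10.992). A1 meets SL tangentially, so AS is at right angles to SL, so SL runs along (−sin 192°, cos 192°); with |SL| = 37.7, L = (-40.363, -47.868). Then |ZL| = |L − Z| = 62.614.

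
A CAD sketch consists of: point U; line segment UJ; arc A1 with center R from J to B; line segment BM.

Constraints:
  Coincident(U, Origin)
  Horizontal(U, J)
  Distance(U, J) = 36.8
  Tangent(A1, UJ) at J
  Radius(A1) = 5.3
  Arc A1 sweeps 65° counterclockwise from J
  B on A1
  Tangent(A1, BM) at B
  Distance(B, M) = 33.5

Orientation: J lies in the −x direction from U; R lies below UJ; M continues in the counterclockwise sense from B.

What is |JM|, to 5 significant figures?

38.425

U is at the origin; U and J share the same y with |UJ| = 36.8 and J on the −x side, so J = (-36.800, 0.0000). A1 meets UJ tangentially, so RJ is at right angles to UJ, so R = J + (0, -5.3) = (-36.800, -5.3000). On A1, J sits at bearing 90° from R; a 65° counterclockwise sweep puts B at bearing 155°, so B = R + 5.3·(cos 155°, sin 155°) = (-41.603, -3.0601). The tangent condition forces RB to be normal to BM, so BM runs along (−sin 155°, cos 155°); with |BM| = 33.5, M = (-55.761, -33.421). Then |JM| = |M − J| = 38.425.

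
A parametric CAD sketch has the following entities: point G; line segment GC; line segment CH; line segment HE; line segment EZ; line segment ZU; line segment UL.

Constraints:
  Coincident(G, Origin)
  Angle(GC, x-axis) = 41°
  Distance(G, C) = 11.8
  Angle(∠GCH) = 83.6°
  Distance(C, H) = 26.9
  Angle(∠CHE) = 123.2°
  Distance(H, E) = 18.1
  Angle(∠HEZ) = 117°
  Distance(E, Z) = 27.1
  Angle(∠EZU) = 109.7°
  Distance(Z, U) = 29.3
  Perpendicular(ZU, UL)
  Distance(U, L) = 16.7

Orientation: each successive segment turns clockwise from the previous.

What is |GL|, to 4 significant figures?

6.619

G is at the origin; GC runs at 41.0° with length 11.8, so C = (8.906, 7.741). ∠GCH = 83.6° gives CH at -55.40° from the x-axis; with |CH| = 26.9, H = (24.18, -14.40). ∠CHE = 123.2° gives HE at -112.2° from the x-axis; with |HE| = 18.1, E = (17.34, -31.16). ∠HEZ = 117.0° gives EZ at -175.2° from the x-axis; with |EZ| = 27.1, Z = (-9.663, -33.43). ∠EZU = 109.7° gives ZU at 114.5° from the x-axis; with |ZU| = 29.3, U = (-21.81, -6.765). ZU ⟂ UL, so UL runs at 24.50°; with |UL| = 16.7, L = (-6.617, 0.1604). Then |GL| = |L − G| = 6.619.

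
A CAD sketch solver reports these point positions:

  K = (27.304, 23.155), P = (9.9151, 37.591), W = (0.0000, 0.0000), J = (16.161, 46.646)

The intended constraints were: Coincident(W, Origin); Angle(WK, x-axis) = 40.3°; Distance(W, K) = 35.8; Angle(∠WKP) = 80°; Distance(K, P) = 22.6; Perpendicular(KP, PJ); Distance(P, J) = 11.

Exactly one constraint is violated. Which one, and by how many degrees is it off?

Perpendicular(KP, PJ) — off by 5.10°.

W = (0.00, 0.00) ✓; WK at 40.30° ✓; |WK| = 35.80 ✓; ∠WKP = 80.00° ✓; |KP| = 22.60 ✓; ∠(KP, PJ) = 84.90° ✗; |PJ| = 11.00 ✓.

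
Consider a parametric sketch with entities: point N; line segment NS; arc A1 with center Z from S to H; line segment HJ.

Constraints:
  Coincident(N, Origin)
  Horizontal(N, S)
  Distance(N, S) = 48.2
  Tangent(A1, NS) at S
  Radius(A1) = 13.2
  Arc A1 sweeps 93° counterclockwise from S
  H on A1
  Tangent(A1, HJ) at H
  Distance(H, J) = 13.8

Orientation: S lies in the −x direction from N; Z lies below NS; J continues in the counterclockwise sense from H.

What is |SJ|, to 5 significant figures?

30.348

N is at the origin; N and S share the same y with |NS| = 48.2 and S on the −x side, so S = (-48.200, 0.0000). Tangency of A1 to NS means the radius ZS is perpendicular to NS, so Z = S + (0, -13.2) = (-48.200, -13.200). On A1, S sits at bearing 90° from Z; a 93° counterclockwise sweep puts H at bearing 183°, so H = Z + 13.2·(cos 183°, sin 183°) = (-61.382, -13.891). Since A1 is tangent to HJ there, ZH ⟂ HJ, so HJ runs along (−sin 183°, cos 183°); with |HJ| = 13.8, J = (-60.660, -27.672). Then |SJ| = |J − S| = 30.348.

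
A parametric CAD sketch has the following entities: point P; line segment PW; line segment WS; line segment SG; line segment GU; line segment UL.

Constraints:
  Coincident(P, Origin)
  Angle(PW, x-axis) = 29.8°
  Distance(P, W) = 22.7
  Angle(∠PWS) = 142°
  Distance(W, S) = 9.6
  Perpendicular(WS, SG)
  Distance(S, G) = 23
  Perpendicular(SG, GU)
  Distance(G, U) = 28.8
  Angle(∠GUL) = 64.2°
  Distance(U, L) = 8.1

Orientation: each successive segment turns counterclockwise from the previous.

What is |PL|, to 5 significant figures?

2.8103

SG is perpendicular to GU, so GU runs at -112.20°; with |GU| = 28.8, U = (-8.8513, 2.1949). ∠GUL = 64.2° gives UL at 3.6000° from the x-axis; with |UL| = 8.1, L = (-0.76727, 2.7035). Then |PL| = |L − P| = 2.8103.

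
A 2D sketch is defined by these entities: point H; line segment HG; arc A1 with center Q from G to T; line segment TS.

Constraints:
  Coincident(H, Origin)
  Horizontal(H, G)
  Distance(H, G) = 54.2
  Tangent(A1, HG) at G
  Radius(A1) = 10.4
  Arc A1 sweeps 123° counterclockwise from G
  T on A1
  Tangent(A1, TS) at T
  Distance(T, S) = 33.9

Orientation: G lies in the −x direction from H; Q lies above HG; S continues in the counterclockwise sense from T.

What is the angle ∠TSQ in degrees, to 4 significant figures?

17.06°

H is at the origin; HG is horizontal with |HG| = 54.2 and G on the −x side, so G = (-54.20, 0.000). The tangent condition forces QG to be normal to HG, so Q = G + (0, 10.4) = (-54.20, 10.40). On A1, G sits at bearing -90° from Q; a 123° counterclockwise sweep puts T at bearing 33°, so T = Q + 10.4·(cos 33°, sin 33°) = (-45.48, 16.06). The tangent condition forces QT to be normal to TS, so TS runs along (−sin 33°, cos 33°); with |TS| = 33.9, S = (-63.94, 44.50). Then cos ∠TSQ = ST·SQ / (|ST||SQ|), giving 17.06°.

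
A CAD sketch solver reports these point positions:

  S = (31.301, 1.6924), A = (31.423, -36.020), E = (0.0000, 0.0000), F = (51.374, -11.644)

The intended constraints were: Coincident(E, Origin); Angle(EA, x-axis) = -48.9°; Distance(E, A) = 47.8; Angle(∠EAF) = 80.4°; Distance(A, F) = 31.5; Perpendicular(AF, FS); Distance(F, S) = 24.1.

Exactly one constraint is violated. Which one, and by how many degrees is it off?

Perpendicular(AF, FS) — off by 5.70°.

E = (0.00, 0.00) ✓; EA at -48.90° ✓; |EA| = 47.80 ✓; ∠EAF = 80.40° ✓; |AF| = 31.50 ✓; ∠(AF, FS) = 95.70° ✗; |FS| = 24.10 ✓.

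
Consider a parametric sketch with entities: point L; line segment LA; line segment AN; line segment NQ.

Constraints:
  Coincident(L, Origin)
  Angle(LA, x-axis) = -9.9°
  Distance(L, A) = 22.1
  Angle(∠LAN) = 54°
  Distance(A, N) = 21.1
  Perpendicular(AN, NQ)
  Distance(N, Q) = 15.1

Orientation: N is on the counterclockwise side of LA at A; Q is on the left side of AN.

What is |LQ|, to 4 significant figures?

8.573

L is at the origin; LA runs at -9.9° with length 22.1, so A = 22.1·(cos -9.9°, sin -9.9°) = (21.77, -3.800). ∠LAN = 54.0°, so AN runs at -9.9° + (180° − 54.0°) = 116.1° from the x-axis; with |AN| = 21.1, N = A + 21.1·(cos 116.1°, sin 116.1°) = (12.49, 15.15). The perpendicularity gives NQ at right angles to AN; with |NQ| = 15.1 on the left of AN, Q = N + 15.1·(-0.8980, -0.4399) = (-1.072, 8.506). Then |LQ| = |Q − L| = 8.573.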